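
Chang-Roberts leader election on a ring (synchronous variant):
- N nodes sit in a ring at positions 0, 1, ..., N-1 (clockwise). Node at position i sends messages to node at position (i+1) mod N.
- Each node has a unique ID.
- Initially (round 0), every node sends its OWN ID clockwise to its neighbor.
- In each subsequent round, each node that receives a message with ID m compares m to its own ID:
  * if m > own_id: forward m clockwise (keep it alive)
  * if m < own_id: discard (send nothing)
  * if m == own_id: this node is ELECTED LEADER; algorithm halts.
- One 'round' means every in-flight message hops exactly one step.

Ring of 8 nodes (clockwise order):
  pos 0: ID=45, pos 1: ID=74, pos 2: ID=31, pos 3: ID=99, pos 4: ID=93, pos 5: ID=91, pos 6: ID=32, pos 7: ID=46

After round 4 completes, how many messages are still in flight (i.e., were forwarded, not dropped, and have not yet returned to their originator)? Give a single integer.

Round 1: pos1(id74) recv 45: drop; pos2(id31) recv 74: fwd; pos3(id99) recv 31: drop; pos4(id93) recv 99: fwd; pos5(id91) recv 93: fwd; pos6(id32) recv 91: fwd; pos7(id46) recv 32: drop; pos0(id45) recv 46: fwd
Round 2: pos3(id99) recv 74: drop; pos5(id91) recv 99: fwd; pos6(id32) recv 93: fwd; pos7(id46) recv 91: fwd; pos1(id74) recv 46: drop
Round 3: pos6(id32) recv 99: fwd; pos7(id46) recv 93: fwd; pos0(id45) recv 91: fwd
Round 4: pos7(id46) recv 99: fwd; pos0(id45) recv 93: fwd; pos1(id74) recv 91: fwd
After round 4: 3 messages still in flight

Answer: 3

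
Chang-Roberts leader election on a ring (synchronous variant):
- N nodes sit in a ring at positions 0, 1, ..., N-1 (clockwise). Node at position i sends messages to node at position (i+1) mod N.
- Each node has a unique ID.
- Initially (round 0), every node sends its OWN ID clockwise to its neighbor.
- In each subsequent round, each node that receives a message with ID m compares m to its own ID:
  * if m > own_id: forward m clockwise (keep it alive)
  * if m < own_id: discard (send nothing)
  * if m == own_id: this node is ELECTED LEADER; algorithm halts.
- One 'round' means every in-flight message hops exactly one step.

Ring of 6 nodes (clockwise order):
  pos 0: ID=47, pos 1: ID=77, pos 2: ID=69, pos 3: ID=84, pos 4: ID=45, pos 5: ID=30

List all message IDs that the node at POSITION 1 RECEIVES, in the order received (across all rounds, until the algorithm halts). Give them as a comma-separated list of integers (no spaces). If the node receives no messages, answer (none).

Round 1: pos1(id77) recv 47: drop; pos2(id69) recv 77: fwd; pos3(id84) recv 69: drop; pos4(id45) recv 84: fwd; pos5(id30) recv 45: fwd; pos0(id47) recv 30: drop
Round 2: pos3(id84) recv 77: drop; pos5(id30) recv 84: fwd; pos0(id47) recv 45: drop
Round 3: pos0(id47) recv 84: fwd
Round 4: pos1(id77) recv 84: fwd
Round 5: pos2(id69) recv 84: fwd
Round 6: pos3(id84) recv 84: ELECTED

Answer: 47,84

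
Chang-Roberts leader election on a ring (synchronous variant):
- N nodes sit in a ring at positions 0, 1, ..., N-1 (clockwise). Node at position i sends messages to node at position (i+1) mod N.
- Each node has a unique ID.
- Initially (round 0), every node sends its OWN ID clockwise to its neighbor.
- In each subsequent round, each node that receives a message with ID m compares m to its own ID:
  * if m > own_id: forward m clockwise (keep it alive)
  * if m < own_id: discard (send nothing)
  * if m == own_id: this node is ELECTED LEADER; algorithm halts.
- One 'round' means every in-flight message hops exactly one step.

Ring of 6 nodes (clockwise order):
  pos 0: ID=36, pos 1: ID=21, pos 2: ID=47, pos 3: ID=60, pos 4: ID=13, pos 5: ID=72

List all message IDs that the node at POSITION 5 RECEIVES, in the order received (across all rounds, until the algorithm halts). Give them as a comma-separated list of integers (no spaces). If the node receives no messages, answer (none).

Answer: 13,60,72

Derivation:
Round 1: pos1(id21) recv 36: fwd; pos2(id47) recv 21: drop; pos3(id60) recv 47: drop; pos4(id13) recv 60: fwd; pos5(id72) recv 13: drop; pos0(id36) recv 72: fwd
Round 2: pos2(id47) recv 36: drop; pos5(id72) recv 60: drop; pos1(id21) recv 72: fwd
Round 3: pos2(id47) recv 72: fwd
Round 4: pos3(id60) recv 72: fwd
Round 5: pos4(id13) recv 72: fwd
Round 6: pos5(id72) recv 72: ELECTED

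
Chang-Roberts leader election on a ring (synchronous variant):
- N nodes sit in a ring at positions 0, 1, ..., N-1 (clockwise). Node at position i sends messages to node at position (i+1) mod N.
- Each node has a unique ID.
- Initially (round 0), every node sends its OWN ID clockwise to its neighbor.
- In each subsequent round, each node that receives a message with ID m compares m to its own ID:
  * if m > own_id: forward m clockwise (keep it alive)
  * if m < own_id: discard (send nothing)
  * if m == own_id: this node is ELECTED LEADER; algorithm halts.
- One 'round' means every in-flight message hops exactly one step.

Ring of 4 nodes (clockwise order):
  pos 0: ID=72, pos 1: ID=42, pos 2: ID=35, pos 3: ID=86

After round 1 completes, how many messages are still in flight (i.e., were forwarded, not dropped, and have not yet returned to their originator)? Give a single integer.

Answer: 3

Derivation:
Round 1: pos1(id42) recv 72: fwd; pos2(id35) recv 42: fwd; pos3(id86) recv 35: drop; pos0(id72) recv 86: fwd
After round 1: 3 messages still in flight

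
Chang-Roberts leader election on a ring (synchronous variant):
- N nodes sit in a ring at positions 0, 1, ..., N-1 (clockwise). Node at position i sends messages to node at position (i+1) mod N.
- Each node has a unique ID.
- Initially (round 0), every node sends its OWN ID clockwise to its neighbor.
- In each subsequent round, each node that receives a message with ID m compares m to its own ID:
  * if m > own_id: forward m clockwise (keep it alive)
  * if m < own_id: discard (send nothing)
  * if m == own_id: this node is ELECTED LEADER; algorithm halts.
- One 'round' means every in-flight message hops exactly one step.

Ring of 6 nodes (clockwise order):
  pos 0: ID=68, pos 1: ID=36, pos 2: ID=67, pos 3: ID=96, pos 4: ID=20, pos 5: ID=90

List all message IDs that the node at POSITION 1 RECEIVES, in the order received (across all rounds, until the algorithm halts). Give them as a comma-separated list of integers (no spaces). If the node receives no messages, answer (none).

Round 1: pos1(id36) recv 68: fwd; pos2(id67) recv 36: drop; pos3(id96) recv 67: drop; pos4(id20) recv 96: fwd; pos5(id90) recv 20: drop; pos0(id68) recv 90: fwd
Round 2: pos2(id67) recv 68: fwd; pos5(id90) recv 96: fwd; pos1(id36) recv 90: fwd
Round 3: pos3(id96) recv 68: drop; pos0(id68) recv 96: fwd; pos2(id67) recv 90: fwd
Round 4: pos1(id36) recv 96: fwd; pos3(id96) recv 90: drop
Round 5: pos2(id67) recv 96: fwd
Round 6: pos3(id96) recv 96: ELECTED

Answer: 68,90,96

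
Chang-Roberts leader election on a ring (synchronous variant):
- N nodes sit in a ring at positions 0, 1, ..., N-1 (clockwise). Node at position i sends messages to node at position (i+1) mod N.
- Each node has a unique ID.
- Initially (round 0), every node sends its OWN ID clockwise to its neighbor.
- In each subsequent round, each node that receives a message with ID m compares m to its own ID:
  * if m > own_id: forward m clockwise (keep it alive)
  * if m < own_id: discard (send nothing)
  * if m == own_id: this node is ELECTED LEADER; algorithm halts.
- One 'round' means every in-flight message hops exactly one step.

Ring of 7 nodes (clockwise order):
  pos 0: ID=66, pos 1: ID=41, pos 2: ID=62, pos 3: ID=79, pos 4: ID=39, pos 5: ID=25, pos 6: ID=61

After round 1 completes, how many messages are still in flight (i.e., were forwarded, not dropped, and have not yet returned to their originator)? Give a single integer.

Answer: 3

Derivation:
Round 1: pos1(id41) recv 66: fwd; pos2(id62) recv 41: drop; pos3(id79) recv 62: drop; pos4(id39) recv 79: fwd; pos5(id25) recv 39: fwd; pos6(id61) recv 25: drop; pos0(id66) recv 61: drop
After round 1: 3 messages still in flight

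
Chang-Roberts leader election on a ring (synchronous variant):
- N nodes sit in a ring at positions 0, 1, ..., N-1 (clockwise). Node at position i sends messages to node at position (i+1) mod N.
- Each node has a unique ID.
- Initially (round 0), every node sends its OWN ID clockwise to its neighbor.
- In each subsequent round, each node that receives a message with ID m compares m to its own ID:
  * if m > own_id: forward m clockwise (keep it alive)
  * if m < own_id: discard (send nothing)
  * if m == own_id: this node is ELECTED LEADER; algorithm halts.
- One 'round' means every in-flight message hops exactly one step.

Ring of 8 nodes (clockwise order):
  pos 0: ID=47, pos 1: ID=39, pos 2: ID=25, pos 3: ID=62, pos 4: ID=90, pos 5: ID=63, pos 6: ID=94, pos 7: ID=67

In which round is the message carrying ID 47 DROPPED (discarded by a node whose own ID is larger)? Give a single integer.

Round 1: pos1(id39) recv 47: fwd; pos2(id25) recv 39: fwd; pos3(id62) recv 25: drop; pos4(id90) recv 62: drop; pos5(id63) recv 90: fwd; pos6(id94) recv 63: drop; pos7(id67) recv 94: fwd; pos0(id47) recv 67: fwd
Round 2: pos2(id25) recv 47: fwd; pos3(id62) recv 39: drop; pos6(id94) recv 90: drop; pos0(id47) recv 94: fwd; pos1(id39) recv 67: fwd
Round 3: pos3(id62) recv 47: drop; pos1(id39) recv 94: fwd; pos2(id25) recv 67: fwd
Round 4: pos2(id25) recv 94: fwd; pos3(id62) recv 67: fwd
Round 5: pos3(id62) recv 94: fwd; pos4(id90) recv 67: drop
Round 6: pos4(id90) recv 94: fwd
Round 7: pos5(id63) recv 94: fwd
Round 8: pos6(id94) recv 94: ELECTED
Message ID 47 originates at pos 0; dropped at pos 3 in round 3

Answer: 3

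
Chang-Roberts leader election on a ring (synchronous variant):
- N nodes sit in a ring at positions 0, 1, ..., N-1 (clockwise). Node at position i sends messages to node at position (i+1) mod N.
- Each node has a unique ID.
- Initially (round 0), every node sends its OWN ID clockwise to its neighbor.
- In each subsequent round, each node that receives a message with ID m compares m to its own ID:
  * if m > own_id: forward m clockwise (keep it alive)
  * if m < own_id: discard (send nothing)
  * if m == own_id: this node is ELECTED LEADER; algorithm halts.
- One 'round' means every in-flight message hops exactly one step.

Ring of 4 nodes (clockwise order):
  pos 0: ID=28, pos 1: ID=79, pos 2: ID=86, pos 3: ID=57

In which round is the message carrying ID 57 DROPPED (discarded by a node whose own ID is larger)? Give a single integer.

Round 1: pos1(id79) recv 28: drop; pos2(id86) recv 79: drop; pos3(id57) recv 86: fwd; pos0(id28) recv 57: fwd
Round 2: pos0(id28) recv 86: fwd; pos1(id79) recv 57: drop
Round 3: pos1(id79) recv 86: fwd
Round 4: pos2(id86) recv 86: ELECTED
Message ID 57 originates at pos 3; dropped at pos 1 in round 2

Answer: 2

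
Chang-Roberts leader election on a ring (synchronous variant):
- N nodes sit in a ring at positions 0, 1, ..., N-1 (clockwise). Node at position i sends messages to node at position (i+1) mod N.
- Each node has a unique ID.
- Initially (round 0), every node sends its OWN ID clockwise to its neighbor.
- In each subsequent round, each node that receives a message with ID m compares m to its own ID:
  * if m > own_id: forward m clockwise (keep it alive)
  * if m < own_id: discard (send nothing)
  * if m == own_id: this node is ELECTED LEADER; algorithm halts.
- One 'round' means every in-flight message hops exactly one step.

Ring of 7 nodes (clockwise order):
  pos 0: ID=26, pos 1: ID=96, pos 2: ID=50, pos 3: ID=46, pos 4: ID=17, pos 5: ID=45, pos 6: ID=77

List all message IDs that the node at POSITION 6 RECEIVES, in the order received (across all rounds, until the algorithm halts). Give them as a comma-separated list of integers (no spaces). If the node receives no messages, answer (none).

Answer: 45,46,50,96

Derivation:
Round 1: pos1(id96) recv 26: drop; pos2(id50) recv 96: fwd; pos3(id46) recv 50: fwd; pos4(id17) recv 46: fwd; pos5(id45) recv 17: drop; pos6(id77) recv 45: drop; pos0(id26) recv 77: fwd
Round 2: pos3(id46) recv 96: fwd; pos4(id17) recv 50: fwd; pos5(id45) recv 46: fwd; pos1(id96) recv 77: drop
Round 3: pos4(id17) recv 96: fwd; pos5(id45) recv 50: fwd; pos6(id77) recv 46: drop
Round 4: pos5(id45) recv 96: fwd; pos6(id77) recv 50: drop
Round 5: pos6(id77) recv 96: fwd
Round 6: pos0(id26) recv 96: fwd
Round 7: pos1(id96) recv 96: ELECTED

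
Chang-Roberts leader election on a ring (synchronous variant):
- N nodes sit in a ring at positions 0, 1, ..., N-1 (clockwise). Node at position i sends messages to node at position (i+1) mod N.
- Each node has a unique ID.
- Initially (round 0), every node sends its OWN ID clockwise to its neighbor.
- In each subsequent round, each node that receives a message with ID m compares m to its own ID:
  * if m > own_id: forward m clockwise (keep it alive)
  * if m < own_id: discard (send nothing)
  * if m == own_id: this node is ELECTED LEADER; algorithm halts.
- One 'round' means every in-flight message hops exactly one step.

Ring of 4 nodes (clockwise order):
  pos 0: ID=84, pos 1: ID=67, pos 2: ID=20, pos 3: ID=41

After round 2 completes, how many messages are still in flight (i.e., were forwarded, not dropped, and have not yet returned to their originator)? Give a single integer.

Round 1: pos1(id67) recv 84: fwd; pos2(id20) recv 67: fwd; pos3(id41) recv 20: drop; pos0(id84) recv 41: drop
Round 2: pos2(id20) recv 84: fwd; pos3(id41) recv 67: fwd
After round 2: 2 messages still in flight

Answer: 2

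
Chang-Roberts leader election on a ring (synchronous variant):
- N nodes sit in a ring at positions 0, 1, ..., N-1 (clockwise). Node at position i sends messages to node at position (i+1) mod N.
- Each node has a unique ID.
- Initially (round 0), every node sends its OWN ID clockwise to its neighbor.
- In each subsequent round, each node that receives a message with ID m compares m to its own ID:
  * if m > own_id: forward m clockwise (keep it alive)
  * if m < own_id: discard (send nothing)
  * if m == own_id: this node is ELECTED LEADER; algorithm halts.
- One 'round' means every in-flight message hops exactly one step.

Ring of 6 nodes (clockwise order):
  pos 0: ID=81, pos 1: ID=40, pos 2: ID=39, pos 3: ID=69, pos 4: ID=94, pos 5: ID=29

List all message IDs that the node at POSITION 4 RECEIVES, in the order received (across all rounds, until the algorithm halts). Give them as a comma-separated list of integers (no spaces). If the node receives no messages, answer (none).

Answer: 69,81,94

Derivation:
Round 1: pos1(id40) recv 81: fwd; pos2(id39) recv 40: fwd; pos3(id69) recv 39: drop; pos4(id94) recv 69: drop; pos5(id29) recv 94: fwd; pos0(id81) recv 29: drop
Round 2: pos2(id39) recv 81: fwd; pos3(id69) recv 40: drop; pos0(id81) recv 94: fwd
Round 3: pos3(id69) recv 81: fwd; pos1(id40) recv 94: fwd
Round 4: pos4(id94) recv 81: drop; pos2(id39) recv 94: fwd
Round 5: pos3(id69) recv 94: fwd
Round 6: pos4(id94) recv 94: ELECTED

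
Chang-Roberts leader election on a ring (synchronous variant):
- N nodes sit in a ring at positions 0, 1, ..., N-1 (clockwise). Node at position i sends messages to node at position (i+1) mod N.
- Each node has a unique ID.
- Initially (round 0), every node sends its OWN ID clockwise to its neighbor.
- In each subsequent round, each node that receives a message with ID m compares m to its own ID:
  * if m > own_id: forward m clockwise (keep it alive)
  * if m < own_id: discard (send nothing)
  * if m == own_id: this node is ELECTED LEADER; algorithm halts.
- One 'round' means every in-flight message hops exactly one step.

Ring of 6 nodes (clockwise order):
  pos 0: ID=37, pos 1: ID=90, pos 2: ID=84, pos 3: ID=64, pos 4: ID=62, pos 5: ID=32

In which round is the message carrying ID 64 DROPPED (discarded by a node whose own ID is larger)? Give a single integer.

Answer: 4

Derivation:
Round 1: pos1(id90) recv 37: drop; pos2(id84) recv 90: fwd; pos3(id64) recv 84: fwd; pos4(id62) recv 64: fwd; pos5(id32) recv 62: fwd; pos0(id37) recv 32: drop
Round 2: pos3(id64) recv 90: fwd; pos4(id62) recv 84: fwd; pos5(id32) recv 64: fwd; pos0(id37) recv 62: fwd
Round 3: pos4(id62) recv 90: fwd; pos5(id32) recv 84: fwd; pos0(id37) recv 64: fwd; pos1(id90) recv 62: drop
Round 4: pos5(id32) recv 90: fwd; pos0(id37) recv 84: fwd; pos1(id90) recv 64: drop
Round 5: pos0(id37) recv 90: fwd; pos1(id90) recv 84: drop
Round 6: pos1(id90) recv 90: ELECTED
Message ID 64 originates at pos 3; dropped at pos 1 in round 4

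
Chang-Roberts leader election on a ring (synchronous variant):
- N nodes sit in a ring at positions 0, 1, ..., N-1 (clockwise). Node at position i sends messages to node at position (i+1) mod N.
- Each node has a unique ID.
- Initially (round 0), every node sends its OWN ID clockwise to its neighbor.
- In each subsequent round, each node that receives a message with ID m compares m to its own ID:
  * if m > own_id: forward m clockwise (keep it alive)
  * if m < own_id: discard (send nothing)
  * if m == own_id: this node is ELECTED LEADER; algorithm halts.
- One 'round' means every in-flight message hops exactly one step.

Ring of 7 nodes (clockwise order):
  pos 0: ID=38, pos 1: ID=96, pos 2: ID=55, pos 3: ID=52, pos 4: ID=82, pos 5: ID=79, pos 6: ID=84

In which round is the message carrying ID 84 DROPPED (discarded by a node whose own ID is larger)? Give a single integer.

Round 1: pos1(id96) recv 38: drop; pos2(id55) recv 96: fwd; pos3(id52) recv 55: fwd; pos4(id82) recv 52: drop; pos5(id79) recv 82: fwd; pos6(id84) recv 79: drop; pos0(id38) recv 84: fwd
Round 2: pos3(id52) recv 96: fwd; pos4(id82) recv 55: drop; pos6(id84) recv 82: drop; pos1(id96) recv 84: drop
Round 3: pos4(id82) recv 96: fwd
Round 4: pos5(id79) recv 96: fwd
Round 5: pos6(id84) recv 96: fwd
Round 6: pos0(id38) recv 96: fwd
Round 7: pos1(id96) recv 96: ELECTED
Message ID 84 originates at pos 6; dropped at pos 1 in round 2

Answer: 2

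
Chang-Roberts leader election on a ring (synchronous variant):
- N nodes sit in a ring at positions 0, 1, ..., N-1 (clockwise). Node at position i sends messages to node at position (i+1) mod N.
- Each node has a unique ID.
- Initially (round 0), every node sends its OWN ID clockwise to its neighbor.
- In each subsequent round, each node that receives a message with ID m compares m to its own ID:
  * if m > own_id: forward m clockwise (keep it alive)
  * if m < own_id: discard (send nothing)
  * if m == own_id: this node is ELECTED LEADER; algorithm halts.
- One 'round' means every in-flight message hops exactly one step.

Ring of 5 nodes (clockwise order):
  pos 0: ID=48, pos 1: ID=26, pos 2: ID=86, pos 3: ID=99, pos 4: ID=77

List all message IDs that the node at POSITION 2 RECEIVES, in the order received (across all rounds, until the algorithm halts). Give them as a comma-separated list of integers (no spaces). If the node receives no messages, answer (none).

Answer: 26,48,77,99

Derivation:
Round 1: pos1(id26) recv 48: fwd; pos2(id86) recv 26: drop; pos3(id99) recv 86: drop; pos4(id77) recv 99: fwd; pos0(id48) recv 77: fwd
Round 2: pos2(id86) recv 48: drop; pos0(id48) recv 99: fwd; pos1(id26) recv 77: fwd
Round 3: pos1(id26) recv 99: fwd; pos2(id86) recv 77: drop
Round 4: pos2(id86) recv 99: fwd
Round 5: pos3(id99) recv 99: ELECTED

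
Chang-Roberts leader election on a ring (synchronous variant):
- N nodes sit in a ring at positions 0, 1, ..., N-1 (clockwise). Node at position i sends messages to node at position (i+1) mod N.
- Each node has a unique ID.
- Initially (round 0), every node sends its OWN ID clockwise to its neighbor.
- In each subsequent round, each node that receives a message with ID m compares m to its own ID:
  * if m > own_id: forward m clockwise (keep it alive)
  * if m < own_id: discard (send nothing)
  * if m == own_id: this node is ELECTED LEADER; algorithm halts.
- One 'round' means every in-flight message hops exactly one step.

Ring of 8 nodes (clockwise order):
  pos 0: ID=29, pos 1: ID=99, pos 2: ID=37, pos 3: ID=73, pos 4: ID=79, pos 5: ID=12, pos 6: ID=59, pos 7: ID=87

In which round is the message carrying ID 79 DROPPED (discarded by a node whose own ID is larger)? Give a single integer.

Round 1: pos1(id99) recv 29: drop; pos2(id37) recv 99: fwd; pos3(id73) recv 37: drop; pos4(id79) recv 73: drop; pos5(id12) recv 79: fwd; pos6(id59) recv 12: drop; pos7(id87) recv 59: drop; pos0(id29) recv 87: fwd
Round 2: pos3(id73) recv 99: fwd; pos6(id59) recv 79: fwd; pos1(id99) recv 87: drop
Round 3: pos4(id79) recv 99: fwd; pos7(id87) recv 79: drop
Round 4: pos5(id12) recv 99: fwd
Round 5: pos6(id59) recv 99: fwd
Round 6: pos7(id87) recv 99: fwd
Round 7: pos0(id29) recv 99: fwd
Round 8: pos1(id99) recv 99: ELECTED
Message ID 79 originates at pos 4; dropped at pos 7 in round 3

Answer: 3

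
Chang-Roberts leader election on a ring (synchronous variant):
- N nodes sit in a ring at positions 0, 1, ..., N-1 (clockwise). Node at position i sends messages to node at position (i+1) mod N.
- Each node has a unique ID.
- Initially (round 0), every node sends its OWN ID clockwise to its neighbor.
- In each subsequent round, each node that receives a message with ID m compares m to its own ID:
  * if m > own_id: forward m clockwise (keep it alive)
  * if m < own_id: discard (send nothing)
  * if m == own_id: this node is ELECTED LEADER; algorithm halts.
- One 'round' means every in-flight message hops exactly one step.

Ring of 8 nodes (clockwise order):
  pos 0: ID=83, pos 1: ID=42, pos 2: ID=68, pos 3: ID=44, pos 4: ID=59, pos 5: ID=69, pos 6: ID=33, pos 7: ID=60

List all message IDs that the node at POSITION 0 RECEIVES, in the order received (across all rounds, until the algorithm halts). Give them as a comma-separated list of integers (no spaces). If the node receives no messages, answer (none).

Round 1: pos1(id42) recv 83: fwd; pos2(id68) recv 42: drop; pos3(id44) recv 68: fwd; pos4(id59) recv 44: drop; pos5(id69) recv 59: drop; pos6(id33) recv 69: fwd; pos7(id60) recv 33: drop; pos0(id83) recv 60: drop
Round 2: pos2(id68) recv 83: fwd; pos4(id59) recv 68: fwd; pos7(id60) recv 69: fwd
Round 3: pos3(id44) recv 83: fwd; pos5(id69) recv 68: drop; pos0(id83) recv 69: drop
Round 4: pos4(id59) recv 83: fwd
Round 5: pos5(id69) recv 83: fwd
Round 6: pos6(id33) recv 83: fwd
Round 7: pos7(id60) recv 83: fwd
Round 8: pos0(id83) recv 83: ELECTED

Answer: 60,69,83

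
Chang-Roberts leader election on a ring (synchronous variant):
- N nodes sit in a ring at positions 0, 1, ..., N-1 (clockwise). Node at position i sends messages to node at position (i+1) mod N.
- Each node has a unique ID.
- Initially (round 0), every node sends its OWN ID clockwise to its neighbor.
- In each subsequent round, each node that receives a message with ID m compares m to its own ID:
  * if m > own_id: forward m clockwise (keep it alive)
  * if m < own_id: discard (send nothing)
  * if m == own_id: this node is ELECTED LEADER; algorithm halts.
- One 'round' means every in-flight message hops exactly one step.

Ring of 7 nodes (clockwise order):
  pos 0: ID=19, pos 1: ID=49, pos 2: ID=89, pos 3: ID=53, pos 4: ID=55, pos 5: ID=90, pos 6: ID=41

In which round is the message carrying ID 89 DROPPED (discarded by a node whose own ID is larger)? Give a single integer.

Answer: 3

Derivation:
Round 1: pos1(id49) recv 19: drop; pos2(id89) recv 49: drop; pos3(id53) recv 89: fwd; pos4(id55) recv 53: drop; pos5(id90) recv 55: drop; pos6(id41) recv 90: fwd; pos0(id19) recv 41: fwd
Round 2: pos4(id55) recv 89: fwd; pos0(id19) recv 90: fwd; pos1(id49) recv 41: drop
Round 3: pos5(id90) recv 89: drop; pos1(id49) recv 90: fwd
Round 4: pos2(id89) recv 90: fwd
Round 5: pos3(id53) recv 90: fwd
Round 6: pos4(id55) recv 90: fwd
Round 7: pos5(id90) recv 90: ELECTED
Message ID 89 originates at pos 2; dropped at pos 5 in round 3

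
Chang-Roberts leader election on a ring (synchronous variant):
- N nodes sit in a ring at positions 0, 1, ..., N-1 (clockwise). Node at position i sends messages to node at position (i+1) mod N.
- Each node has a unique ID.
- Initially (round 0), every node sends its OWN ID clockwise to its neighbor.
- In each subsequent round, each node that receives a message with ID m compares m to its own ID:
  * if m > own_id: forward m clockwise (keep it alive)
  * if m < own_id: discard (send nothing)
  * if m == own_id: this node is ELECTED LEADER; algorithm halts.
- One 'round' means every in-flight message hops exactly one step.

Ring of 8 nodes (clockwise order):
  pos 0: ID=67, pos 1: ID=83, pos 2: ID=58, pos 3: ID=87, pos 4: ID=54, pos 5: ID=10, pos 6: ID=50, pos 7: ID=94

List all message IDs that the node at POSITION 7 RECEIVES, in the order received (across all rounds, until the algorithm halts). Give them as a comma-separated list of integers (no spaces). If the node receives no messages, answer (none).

Answer: 50,54,87,94

Derivation:
Round 1: pos1(id83) recv 67: drop; pos2(id58) recv 83: fwd; pos3(id87) recv 58: drop; pos4(id54) recv 87: fwd; pos5(id10) recv 54: fwd; pos6(id50) recv 10: drop; pos7(id94) recv 50: drop; pos0(id67) recv 94: fwd
Round 2: pos3(id87) recv 83: drop; pos5(id10) recv 87: fwd; pos6(id50) recv 54: fwd; pos1(id83) recv 94: fwd
Round 3: pos6(id50) recv 87: fwd; pos7(id94) recv 54: drop; pos2(id58) recv 94: fwd
Round 4: pos7(id94) recv 87: drop; pos3(id87) recv 94: fwd
Round 5: pos4(id54) recv 94: fwd
Round 6: pos5(id10) recv 94: fwd
Round 7: pos6(id50) recv 94: fwd
Round 8: pos7(id94) recv 94: ELECTED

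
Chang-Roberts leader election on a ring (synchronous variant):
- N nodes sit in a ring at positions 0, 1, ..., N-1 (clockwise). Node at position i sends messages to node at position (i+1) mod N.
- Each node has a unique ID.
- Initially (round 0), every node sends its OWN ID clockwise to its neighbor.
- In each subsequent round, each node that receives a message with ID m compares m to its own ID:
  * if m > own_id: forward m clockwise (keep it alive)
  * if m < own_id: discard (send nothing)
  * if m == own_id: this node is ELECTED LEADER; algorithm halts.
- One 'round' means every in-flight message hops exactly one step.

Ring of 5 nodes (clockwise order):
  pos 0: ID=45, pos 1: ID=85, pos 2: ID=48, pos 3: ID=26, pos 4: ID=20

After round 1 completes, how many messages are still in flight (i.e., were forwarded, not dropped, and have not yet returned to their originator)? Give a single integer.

Round 1: pos1(id85) recv 45: drop; pos2(id48) recv 85: fwd; pos3(id26) recv 48: fwd; pos4(id20) recv 26: fwd; pos0(id45) recv 20: drop
After round 1: 3 messages still in flight

Answer: 3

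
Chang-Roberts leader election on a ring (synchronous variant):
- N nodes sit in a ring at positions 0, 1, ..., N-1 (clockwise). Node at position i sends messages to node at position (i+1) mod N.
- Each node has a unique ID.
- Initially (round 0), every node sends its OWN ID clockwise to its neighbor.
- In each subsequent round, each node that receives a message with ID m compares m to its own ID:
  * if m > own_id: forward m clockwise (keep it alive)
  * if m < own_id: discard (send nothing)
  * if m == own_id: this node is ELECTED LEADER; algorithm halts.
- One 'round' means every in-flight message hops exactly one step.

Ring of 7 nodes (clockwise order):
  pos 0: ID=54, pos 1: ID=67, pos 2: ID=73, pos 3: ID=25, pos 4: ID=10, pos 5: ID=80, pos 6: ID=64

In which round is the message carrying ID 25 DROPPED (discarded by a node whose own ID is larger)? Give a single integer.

Answer: 2

Derivation:
Round 1: pos1(id67) recv 54: drop; pos2(id73) recv 67: drop; pos3(id25) recv 73: fwd; pos4(id10) recv 25: fwd; pos5(id80) recv 10: drop; pos6(id64) recv 80: fwd; pos0(id54) recv 64: fwd
Round 2: pos4(id10) recv 73: fwd; pos5(id80) recv 25: drop; pos0(id54) recv 80: fwd; pos1(id67) recv 64: drop
Round 3: pos5(id80) recv 73: drop; pos1(id67) recv 80: fwd
Round 4: pos2(id73) recv 80: fwd
Round 5: pos3(id25) recv 80: fwd
Round 6: pos4(id10) recv 80: fwd
Round 7: pos5(id80) recv 80: ELECTED
Message ID 25 originates at pos 3; dropped at pos 5 in round 2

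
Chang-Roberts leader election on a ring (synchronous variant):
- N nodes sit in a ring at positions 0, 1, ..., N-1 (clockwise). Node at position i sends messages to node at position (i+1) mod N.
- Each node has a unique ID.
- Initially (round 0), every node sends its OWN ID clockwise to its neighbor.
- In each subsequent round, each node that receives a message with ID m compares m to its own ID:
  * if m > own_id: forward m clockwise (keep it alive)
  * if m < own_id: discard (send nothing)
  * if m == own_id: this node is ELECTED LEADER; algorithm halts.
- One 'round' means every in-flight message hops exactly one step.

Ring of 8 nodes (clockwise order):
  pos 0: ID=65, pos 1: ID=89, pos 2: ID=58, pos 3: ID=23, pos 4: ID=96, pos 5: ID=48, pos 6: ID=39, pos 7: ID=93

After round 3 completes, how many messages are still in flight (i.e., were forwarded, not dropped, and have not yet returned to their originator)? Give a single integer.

Answer: 2

Derivation:
Round 1: pos1(id89) recv 65: drop; pos2(id58) recv 89: fwd; pos3(id23) recv 58: fwd; pos4(id96) recv 23: drop; pos5(id48) recv 96: fwd; pos6(id39) recv 48: fwd; pos7(id93) recv 39: drop; pos0(id65) recv 93: fwd
Round 2: pos3(id23) recv 89: fwd; pos4(id96) recv 58: drop; pos6(id39) recv 96: fwd; pos7(id93) recv 48: drop; pos1(id89) recv 93: fwd
Round 3: pos4(id96) recv 89: drop; pos7(id93) recv 96: fwd; pos2(id58) recv 93: fwd
After round 3: 2 messages still in flight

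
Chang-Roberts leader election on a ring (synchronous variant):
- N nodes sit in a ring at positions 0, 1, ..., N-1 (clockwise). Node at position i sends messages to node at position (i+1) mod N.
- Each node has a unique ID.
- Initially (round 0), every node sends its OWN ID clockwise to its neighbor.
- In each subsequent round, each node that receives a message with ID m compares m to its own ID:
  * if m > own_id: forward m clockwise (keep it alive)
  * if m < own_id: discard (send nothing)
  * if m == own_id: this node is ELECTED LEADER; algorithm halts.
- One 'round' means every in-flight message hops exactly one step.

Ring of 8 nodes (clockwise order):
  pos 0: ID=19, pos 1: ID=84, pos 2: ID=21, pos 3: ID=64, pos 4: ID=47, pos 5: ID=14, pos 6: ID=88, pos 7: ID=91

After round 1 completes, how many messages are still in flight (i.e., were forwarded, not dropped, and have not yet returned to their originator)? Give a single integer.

Round 1: pos1(id84) recv 19: drop; pos2(id21) recv 84: fwd; pos3(id64) recv 21: drop; pos4(id47) recv 64: fwd; pos5(id14) recv 47: fwd; pos6(id88) recv 14: drop; pos7(id91) recv 88: drop; pos0(id19) recv 91: fwd
After round 1: 4 messages still in flight

Answer: 4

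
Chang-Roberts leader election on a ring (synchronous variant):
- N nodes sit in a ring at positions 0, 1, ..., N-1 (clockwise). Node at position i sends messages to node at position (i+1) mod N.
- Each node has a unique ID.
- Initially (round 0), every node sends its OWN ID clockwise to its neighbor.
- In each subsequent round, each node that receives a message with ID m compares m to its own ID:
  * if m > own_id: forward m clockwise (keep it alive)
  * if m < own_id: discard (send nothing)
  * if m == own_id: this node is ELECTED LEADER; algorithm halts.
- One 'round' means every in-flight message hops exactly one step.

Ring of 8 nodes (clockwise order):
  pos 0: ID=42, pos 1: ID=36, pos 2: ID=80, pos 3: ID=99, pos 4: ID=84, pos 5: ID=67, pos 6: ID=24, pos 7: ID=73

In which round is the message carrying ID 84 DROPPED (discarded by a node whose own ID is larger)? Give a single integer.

Answer: 7

Derivation:
Round 1: pos1(id36) recv 42: fwd; pos2(id80) recv 36: drop; pos3(id99) recv 80: drop; pos4(id84) recv 99: fwd; pos5(id67) recv 84: fwd; pos6(id24) recv 67: fwd; pos7(id73) recv 24: drop; pos0(id42) recv 73: fwd
Round 2: pos2(id80) recv 42: drop; pos5(id67) recv 99: fwd; pos6(id24) recv 84: fwd; pos7(id73) recv 67: drop; pos1(id36) recv 73: fwd
Round 3: pos6(id24) recv 99: fwd; pos7(id73) recv 84: fwd; pos2(id80) recv 73: drop
Round 4: pos7(id73) recv 99: fwd; pos0(id42) recv 84: fwd
Round 5: pos0(id42) recv 99: fwd; pos1(id36) recv 84: fwd
Round 6: pos1(id36) recv 99: fwd; pos2(id80) recv 84: fwd
Round 7: pos2(id80) recv 99: fwd; pos3(id99) recv 84: drop
Round 8: pos3(id99) recv 99: ELECTED
Message ID 84 originates at pos 4; dropped at pos 3 in round 7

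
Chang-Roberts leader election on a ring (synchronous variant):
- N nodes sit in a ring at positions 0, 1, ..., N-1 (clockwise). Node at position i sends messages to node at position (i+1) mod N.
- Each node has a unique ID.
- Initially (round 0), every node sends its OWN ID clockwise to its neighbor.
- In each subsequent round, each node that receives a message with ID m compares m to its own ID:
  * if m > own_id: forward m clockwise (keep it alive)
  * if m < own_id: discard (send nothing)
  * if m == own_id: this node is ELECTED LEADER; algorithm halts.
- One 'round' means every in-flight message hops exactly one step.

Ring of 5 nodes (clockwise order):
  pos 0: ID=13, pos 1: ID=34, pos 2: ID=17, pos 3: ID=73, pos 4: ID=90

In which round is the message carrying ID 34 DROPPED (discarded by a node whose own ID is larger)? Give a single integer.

Round 1: pos1(id34) recv 13: drop; pos2(id17) recv 34: fwd; pos3(id73) recv 17: drop; pos4(id90) recv 73: drop; pos0(id13) recv 90: fwd
Round 2: pos3(id73) recv 34: drop; pos1(id34) recv 90: fwd
Round 3: pos2(id17) recv 90: fwd
Round 4: pos3(id73) recv 90: fwd
Round 5: pos4(id90) recv 90: ELECTED
Message ID 34 originates at pos 1; dropped at pos 3 in round 2

Answer: 2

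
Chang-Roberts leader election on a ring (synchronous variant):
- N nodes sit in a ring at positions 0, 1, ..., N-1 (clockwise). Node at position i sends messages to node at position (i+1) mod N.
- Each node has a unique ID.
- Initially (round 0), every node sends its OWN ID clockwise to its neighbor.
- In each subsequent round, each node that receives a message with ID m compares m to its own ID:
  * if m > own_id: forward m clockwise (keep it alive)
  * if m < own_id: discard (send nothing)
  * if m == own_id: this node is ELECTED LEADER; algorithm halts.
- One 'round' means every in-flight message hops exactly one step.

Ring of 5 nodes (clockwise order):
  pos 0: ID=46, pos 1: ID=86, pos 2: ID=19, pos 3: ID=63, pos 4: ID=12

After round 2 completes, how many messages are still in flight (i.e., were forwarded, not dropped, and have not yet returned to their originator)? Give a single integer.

Round 1: pos1(id86) recv 46: drop; pos2(id19) recv 86: fwd; pos3(id63) recv 19: drop; pos4(id12) recv 63: fwd; pos0(id46) recv 12: drop
Round 2: pos3(id63) recv 86: fwd; pos0(id46) recv 63: fwd
After round 2: 2 messages still in flight

Answer: 2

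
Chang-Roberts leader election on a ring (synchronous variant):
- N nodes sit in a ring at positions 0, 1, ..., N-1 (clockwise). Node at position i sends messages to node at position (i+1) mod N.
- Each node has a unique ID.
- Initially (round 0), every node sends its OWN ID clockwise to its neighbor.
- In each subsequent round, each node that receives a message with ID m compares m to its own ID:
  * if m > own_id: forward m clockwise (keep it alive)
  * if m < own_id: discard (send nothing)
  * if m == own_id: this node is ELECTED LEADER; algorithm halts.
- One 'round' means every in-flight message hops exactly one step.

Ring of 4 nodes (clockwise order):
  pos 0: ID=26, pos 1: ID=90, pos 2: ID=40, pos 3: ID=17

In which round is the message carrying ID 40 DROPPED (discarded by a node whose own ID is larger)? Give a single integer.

Round 1: pos1(id90) recv 26: drop; pos2(id40) recv 90: fwd; pos3(id17) recv 40: fwd; pos0(id26) recv 17: drop
Round 2: pos3(id17) recv 90: fwd; pos0(id26) recv 40: fwd
Round 3: pos0(id26) recv 90: fwd; pos1(id90) recv 40: drop
Round 4: pos1(id90) recv 90: ELECTED
Message ID 40 originates at pos 2; dropped at pos 1 in round 3

Answer: 3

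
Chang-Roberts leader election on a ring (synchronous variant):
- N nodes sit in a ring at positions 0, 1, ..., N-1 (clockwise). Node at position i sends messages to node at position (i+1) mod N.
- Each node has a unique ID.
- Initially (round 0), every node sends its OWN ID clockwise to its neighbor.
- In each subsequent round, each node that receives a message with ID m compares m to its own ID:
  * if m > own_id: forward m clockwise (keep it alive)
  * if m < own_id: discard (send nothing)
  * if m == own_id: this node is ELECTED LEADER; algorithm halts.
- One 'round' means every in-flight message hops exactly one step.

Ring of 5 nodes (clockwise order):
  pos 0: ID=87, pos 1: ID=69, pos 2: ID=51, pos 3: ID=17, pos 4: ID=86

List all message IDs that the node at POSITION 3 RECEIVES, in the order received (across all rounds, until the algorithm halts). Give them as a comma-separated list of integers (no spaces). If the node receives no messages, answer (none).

Round 1: pos1(id69) recv 87: fwd; pos2(id51) recv 69: fwd; pos3(id17) recv 51: fwd; pos4(id86) recv 17: drop; pos0(id87) recv 86: drop
Round 2: pos2(id51) recv 87: fwd; pos3(id17) recv 69: fwd; pos4(id86) recv 51: drop
Round 3: pos3(id17) recv 87: fwd; pos4(id86) recv 69: drop
Round 4: pos4(id86) recv 87: fwd
Round 5: pos0(id87) recv 87: ELECTED

Answer: 51,69,87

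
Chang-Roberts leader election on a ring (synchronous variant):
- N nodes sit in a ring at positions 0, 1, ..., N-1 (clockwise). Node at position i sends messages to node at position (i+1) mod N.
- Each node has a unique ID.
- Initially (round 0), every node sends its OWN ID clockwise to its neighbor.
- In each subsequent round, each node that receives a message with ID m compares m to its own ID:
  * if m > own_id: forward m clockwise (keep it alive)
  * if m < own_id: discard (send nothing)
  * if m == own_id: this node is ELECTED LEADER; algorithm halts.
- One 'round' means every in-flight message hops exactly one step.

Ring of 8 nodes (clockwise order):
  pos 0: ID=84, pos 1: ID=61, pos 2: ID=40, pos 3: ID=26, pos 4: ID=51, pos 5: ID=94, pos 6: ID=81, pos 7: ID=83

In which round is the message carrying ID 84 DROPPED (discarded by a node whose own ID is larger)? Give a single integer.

Answer: 5

Derivation:
Round 1: pos1(id61) recv 84: fwd; pos2(id40) recv 61: fwd; pos3(id26) recv 40: fwd; pos4(id51) recv 26: drop; pos5(id94) recv 51: drop; pos6(id81) recv 94: fwd; pos7(id83) recv 81: drop; pos0(id84) recv 83: drop
Round 2: pos2(id40) recv 84: fwd; pos3(id26) recv 61: fwd; pos4(id51) recv 40: drop; pos7(id83) recv 94: fwd
Round 3: pos3(id26) recv 84: fwd; pos4(id51) recv 61: fwd; pos0(id84) recv 94: fwd
Round 4: pos4(id51) recv 84: fwd; pos5(id94) recv 61: drop; pos1(id61) recv 94: fwd
Round 5: pos5(id94) recv 84: drop; pos2(id40) recv 94: fwd
Round 6: pos3(id26) recv 94: fwd
Round 7: pos4(id51) recv 94: fwd
Round 8: pos5(id94) recv 94: ELECTED
Message ID 84 originates at pos 0; dropped at pos 5 in round 5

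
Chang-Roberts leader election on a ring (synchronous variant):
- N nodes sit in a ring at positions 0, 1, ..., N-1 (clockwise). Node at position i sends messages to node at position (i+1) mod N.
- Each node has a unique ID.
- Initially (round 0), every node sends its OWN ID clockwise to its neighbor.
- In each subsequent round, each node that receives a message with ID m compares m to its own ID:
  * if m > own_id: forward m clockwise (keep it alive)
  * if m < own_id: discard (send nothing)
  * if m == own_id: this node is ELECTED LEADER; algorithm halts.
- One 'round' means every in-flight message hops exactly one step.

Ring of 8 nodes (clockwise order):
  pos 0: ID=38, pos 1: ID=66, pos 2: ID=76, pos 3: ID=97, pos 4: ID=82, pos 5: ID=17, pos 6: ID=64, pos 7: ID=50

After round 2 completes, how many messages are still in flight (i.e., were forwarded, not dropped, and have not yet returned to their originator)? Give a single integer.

Round 1: pos1(id66) recv 38: drop; pos2(id76) recv 66: drop; pos3(id97) recv 76: drop; pos4(id82) recv 97: fwd; pos5(id17) recv 82: fwd; pos6(id64) recv 17: drop; pos7(id50) recv 64: fwd; pos0(id38) recv 50: fwd
Round 2: pos5(id17) recv 97: fwd; pos6(id64) recv 82: fwd; pos0(id38) recv 64: fwd; pos1(id66) recv 50: drop
After round 2: 3 messages still in flight

Answer: 3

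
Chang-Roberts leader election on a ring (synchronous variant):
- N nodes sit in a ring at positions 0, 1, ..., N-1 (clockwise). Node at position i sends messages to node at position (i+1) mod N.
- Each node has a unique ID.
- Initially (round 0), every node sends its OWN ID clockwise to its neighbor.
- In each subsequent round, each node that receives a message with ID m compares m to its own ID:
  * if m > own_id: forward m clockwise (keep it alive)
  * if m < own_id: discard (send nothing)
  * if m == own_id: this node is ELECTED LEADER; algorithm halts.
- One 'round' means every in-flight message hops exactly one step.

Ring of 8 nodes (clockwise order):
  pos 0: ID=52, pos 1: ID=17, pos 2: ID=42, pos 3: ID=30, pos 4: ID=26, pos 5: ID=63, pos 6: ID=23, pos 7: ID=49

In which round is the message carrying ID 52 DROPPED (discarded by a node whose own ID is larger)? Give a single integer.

Answer: 5

Derivation:
Round 1: pos1(id17) recv 52: fwd; pos2(id42) recv 17: drop; pos3(id30) recv 42: fwd; pos4(id26) recv 30: fwd; pos5(id63) recv 26: drop; pos6(id23) recv 63: fwd; pos7(id49) recv 23: drop; pos0(id52) recv 49: drop
Round 2: pos2(id42) recv 52: fwd; pos4(id26) recv 42: fwd; pos5(id63) recv 30: drop; pos7(id49) recv 63: fwd
Round 3: pos3(id30) recv 52: fwd; pos5(id63) recv 42: drop; pos0(id52) recv 63: fwd
Round 4: pos4(id26) recv 52: fwd; pos1(id17) recv 63: fwd
Round 5: pos5(id63) recv 52: drop; pos2(id42) recv 63: fwd
Round 6: pos3(id30) recv 63: fwd
Round 7: pos4(id26) recv 63: fwd
Round 8: pos5(id63) recv 63: ELECTED
Message ID 52 originates at pos 0; dropped at pos 5 in round 5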